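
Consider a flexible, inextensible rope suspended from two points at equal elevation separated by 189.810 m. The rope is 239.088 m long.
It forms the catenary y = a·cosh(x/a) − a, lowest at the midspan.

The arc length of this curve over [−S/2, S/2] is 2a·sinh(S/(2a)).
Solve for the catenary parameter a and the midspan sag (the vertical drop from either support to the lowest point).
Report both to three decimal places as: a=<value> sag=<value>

a=78.841 sag=64.361

seed: a₀ = √(S³/(24(L−S))) = √(189.810³/(24·49.278)) = 76.040765
iter 1: u=1.248081  f(a)=+3.983e+00  f'(a)=-1.510e+00  a ← 76.040765 − (+3.983e+00/-1.510e+00) = 78.679631
iter 2: u=1.206221  f(a)=+2.168e-01  f'(a)=-1.349e+00  a ← 78.679631 − (+2.168e-01/-1.349e+00) = 78.840271
iter 3: u=1.203763  f(a)=+7.235e-04  f'(a)=-1.340e+00  a ← 78.840271 − (+7.235e-04/-1.340e+00) = 78.840811
iter 4: u=1.203755  f(a)=+8.120e-09  f'(a)=-1.340e+00  a ← 78.840811 − (+8.120e-09/-1.340e+00) = 78.840811
iter 5: u=1.203755  f(a)=-2.842e-14  f'(a)=-1.340e+00  a ← 78.840811 − (-2.842e-14/-1.340e+00) = 78.840811
converged: |Δa| < 1e-12 after 5 iterations
sag = a·(cosh(S/(2a)) − 1) = 78.840811·(cosh(1.203755) − 1) = 64.360590
T_max/T_min = cosh(S/(2a)) = 1.816336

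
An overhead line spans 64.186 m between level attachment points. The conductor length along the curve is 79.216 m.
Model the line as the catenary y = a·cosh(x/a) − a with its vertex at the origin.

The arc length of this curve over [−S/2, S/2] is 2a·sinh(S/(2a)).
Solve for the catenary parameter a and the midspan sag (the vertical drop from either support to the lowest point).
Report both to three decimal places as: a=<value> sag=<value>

a=27.979 sag=20.514

seed: a₀ = √(S³/(24(L−S))) = √(64.186³/(24·15.030)) = 27.075430
iter 1: u=1.185318  f(a)=+1.092e+00  f'(a)=-1.274e+00  a ← 27.075430 − (+1.092e+00/-1.274e+00) = 27.932294
iter 2: u=1.148957  f(a)=+5.397e-02  f'(a)=-1.151e+00  a ← 27.932294 − (+5.397e-02/-1.151e+00) = 27.979184
iter 3: u=1.147031  f(a)=+1.471e-04  f'(a)=-1.145e+00  a ← 27.979184 − (+1.471e-04/-1.145e+00) = 27.979312
iter 4: u=1.147026  f(a)=+1.099e-09  f'(a)=-1.145e+00  a ← 27.979312 − (+1.099e-09/-1.145e+00) = 27.979312
iter 5: u=1.147026  f(a)=+0.000e+00  f'(a)=-1.145e+00  a ← 27.979312 − (+0.000e+00/-1.145e+00) = 27.979312
converged: |Δa| < 1e-12 after 5 iterations
sag = a·(cosh(S/(2a)) − 1) = 27.979312·(cosh(1.147026) − 1) = 20.514353
T_max/T_min = cosh(S/(2a)) = 1.733197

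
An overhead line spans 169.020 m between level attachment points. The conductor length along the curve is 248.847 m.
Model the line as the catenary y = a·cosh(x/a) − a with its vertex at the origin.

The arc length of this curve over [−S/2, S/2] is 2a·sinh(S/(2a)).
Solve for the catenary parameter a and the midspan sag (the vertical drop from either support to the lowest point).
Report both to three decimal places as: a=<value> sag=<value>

seed: a₀ = √(S³/(24(L−S))) = √(169.020³/(24·79.827)) = 50.202648
iter 1: u=1.683377  f(a)=+1.210e+01  f'(a)=-4.178e+00  a ← 50.202648 − (+1.210e+01/-4.178e+00) = 53.100167
iter 2: u=1.591520  f(a)=+1.127e+00  f'(a)=-3.433e+00  a ← 53.100167 − (+1.127e+00/-3.433e+00) = 53.428491
iter 3: u=1.581740  f(a)=+1.199e-02  f'(a)=-3.360e+00  a ← 53.428491 − (+1.199e-02/-3.360e+00) = 53.432059
iter 4: u=1.581635  f(a)=+1.388e-06  f'(a)=-3.359e+00  a ← 53.432059 − (+1.388e-06/-3.359e+00) = 53.432059
iter 5: u=1.581635  f(a)=+8.527e-14  f'(a)=-3.359e+00  a ← 53.432059 − (+8.527e-14/-3.359e+00) = 53.432059
converged: |Δa| < 1e-12 after 5 iterations
sag = a·(cosh(S/(2a)) − 1) = 53.432059·(cosh(1.581635) − 1) = 81.979138
T_max/T_min = cosh(S/(2a)) = 2.534269

a=53.432 sag=81.979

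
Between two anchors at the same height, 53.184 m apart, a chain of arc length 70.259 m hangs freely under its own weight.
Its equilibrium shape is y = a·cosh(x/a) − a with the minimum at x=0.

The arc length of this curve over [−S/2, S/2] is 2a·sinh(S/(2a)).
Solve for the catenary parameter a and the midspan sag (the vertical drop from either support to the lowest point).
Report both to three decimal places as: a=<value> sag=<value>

a=20.022 sag=20.413

seed: a₀ = √(S³/(24(L−S))) = √(53.184³/(24·17.075)) = 19.159559
iter 1: u=1.387923  f(a)=+1.722e+00  f'(a)=-2.150e+00  a ← 19.159559 − (+1.722e+00/-2.150e+00) = 19.960445
iter 2: u=1.332235  f(a)=+1.139e-01  f'(a)=-1.874e+00  a ← 19.960445 − (+1.139e-01/-1.874e+00) = 20.021190
iter 3: u=1.328193  f(a)=+5.757e-04  f'(a)=-1.856e+00  a ← 20.021190 − (+5.757e-04/-1.856e+00) = 20.021500
iter 4: u=1.328172  f(a)=+1.488e-08  f'(a)=-1.855e+00  a ← 20.021500 − (+1.488e-08/-1.855e+00) = 20.021500
iter 5: u=1.328172  f(a)=+1.421e-14  f'(a)=-1.855e+00  a ← 20.021500 − (+1.421e-14/-1.855e+00) = 20.021500
converged: |Δa| < 1e-12 after 5 iterations
sag = a·(cosh(S/(2a)) − 1) = 20.021500·(cosh(1.328172) − 1) = 20.412919
T_max/T_min = cosh(S/(2a)) = 2.019550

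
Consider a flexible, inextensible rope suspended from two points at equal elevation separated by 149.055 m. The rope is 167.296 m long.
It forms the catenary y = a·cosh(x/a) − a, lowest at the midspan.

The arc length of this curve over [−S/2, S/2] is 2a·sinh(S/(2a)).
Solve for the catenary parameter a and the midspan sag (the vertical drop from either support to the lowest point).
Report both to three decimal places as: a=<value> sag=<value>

a=88.527 sag=33.268

seed: a₀ = √(S³/(24(L−S))) = √(149.055³/(24·18.241)) = 86.974087
iter 1: u=0.856893  f(a)=+6.815e-01  f'(a)=-4.511e-01  a ← 86.974087 − (+6.815e-01/-4.511e-01) = 88.484952
iter 2: u=0.842262  f(a)=+1.816e-02  f'(a)=-4.273e-01  a ← 88.484952 − (+1.816e-02/-4.273e-01) = 88.527459
iter 3: u=0.841857  f(a)=+1.369e-05  f'(a)=-4.267e-01  a ← 88.527459 − (+1.369e-05/-4.267e-01) = 88.527491
iter 4: u=0.841857  f(a)=+7.788e-12  f'(a)=-4.267e-01  a ← 88.527491 − (+7.788e-12/-4.267e-01) = 88.527491
converged: |Δa| < 1e-12 after 4 iterations
sag = a·(cosh(S/(2a)) − 1) = 88.527491·(cosh(0.841857) − 1) = 33.267848
T_max/T_min = cosh(S/(2a)) = 1.375791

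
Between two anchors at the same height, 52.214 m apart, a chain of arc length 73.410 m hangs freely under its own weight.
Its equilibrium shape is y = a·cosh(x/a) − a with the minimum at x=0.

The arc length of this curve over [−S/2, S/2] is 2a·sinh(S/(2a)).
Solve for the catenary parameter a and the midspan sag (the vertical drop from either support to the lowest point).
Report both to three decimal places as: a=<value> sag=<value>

a=17.664 sag=23.070

seed: a₀ = √(S³/(24(L−S))) = √(52.214³/(24·21.196)) = 16.728148
iter 1: u=1.560663  f(a)=+2.736e+00  f'(a)=-3.208e+00  a ← 16.728148 − (+2.736e+00/-3.208e+00) = 17.581185
iter 2: u=1.484940  f(a)=+2.232e-01  f'(a)=-2.704e+00  a ← 17.581185 − (+2.232e-01/-2.704e+00) = 17.663747
iter 3: u=1.477999  f(a)=+1.777e-03  f'(a)=-2.661e+00  a ← 17.663747 − (+1.777e-03/-2.661e+00) = 17.664415
iter 4: u=1.477943  f(a)=+1.147e-07  f'(a)=-2.660e+00  a ← 17.664415 − (+1.147e-07/-2.660e+00) = 17.664415
iter 5: u=1.477943  f(a)=+0.000e+00  f'(a)=-2.660e+00  a ← 17.664415 − (+0.000e+00/-2.660e+00) = 17.664415
converged: |Δa| < 1e-12 after 5 iterations
sag = a·(cosh(S/(2a)) − 1) = 17.664415·(cosh(1.477943) − 1) = 23.069951
T_max/T_min = cosh(S/(2a)) = 2.306013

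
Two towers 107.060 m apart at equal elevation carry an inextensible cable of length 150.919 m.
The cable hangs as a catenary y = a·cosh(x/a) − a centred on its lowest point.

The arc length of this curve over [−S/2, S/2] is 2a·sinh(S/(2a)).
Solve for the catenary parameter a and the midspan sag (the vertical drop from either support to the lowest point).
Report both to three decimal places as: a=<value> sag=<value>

a=36.071 sag=47.567

seed: a₀ = √(S³/(24(L−S))) = √(107.060³/(24·43.859)) = 34.143330
iter 1: u=1.567803  f(a)=+5.717e+00  f'(a)=-3.259e+00  a ← 34.143330 − (+5.717e+00/-3.259e+00) = 35.897673
iter 2: u=1.491183  f(a)=+4.702e-01  f'(a)=-2.743e+00  a ← 35.897673 − (+4.702e-01/-2.743e+00) = 36.069089
iter 3: u=1.484096  f(a)=+3.810e-03  f'(a)=-2.698e+00  a ← 36.069089 − (+3.810e-03/-2.698e+00) = 36.070501
iter 4: u=1.484038  f(a)=+2.546e-07  f'(a)=-2.698e+00  a ← 36.070501 − (+2.546e-07/-2.698e+00) = 36.070501
iter 5: u=1.484038  f(a)=+2.842e-14  f'(a)=-2.698e+00  a ← 36.070501 − (+2.842e-14/-2.698e+00) = 36.070501
converged: |Δa| < 1e-12 after 5 iterations
sag = a·(cosh(S/(2a)) − 1) = 36.070501·(cosh(1.484038) − 1) = 47.566914
T_max/T_min = cosh(S/(2a)) = 2.318721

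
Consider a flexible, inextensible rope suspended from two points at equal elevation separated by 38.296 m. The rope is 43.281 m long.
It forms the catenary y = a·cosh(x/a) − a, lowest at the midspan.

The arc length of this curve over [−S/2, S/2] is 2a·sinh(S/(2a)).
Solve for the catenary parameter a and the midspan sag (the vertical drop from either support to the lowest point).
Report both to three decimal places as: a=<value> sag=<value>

seed: a₀ = √(S³/(24(L−S))) = √(38.296³/(24·4.985)) = 21.666658
iter 1: u=0.883754  f(a)=+1.983e-01  f'(a)=-4.971e-01  a ← 21.666658 − (+1.983e-01/-4.971e-01) = 22.065622
iter 2: u=0.867775  f(a)=+5.611e-03  f'(a)=-4.693e-01  a ← 22.065622 − (+5.611e-03/-4.693e-01) = 22.077576
iter 3: u=0.867305  f(a)=+4.780e-06  f'(a)=-4.685e-01  a ← 22.077576 − (+4.780e-06/-4.685e-01) = 22.077586
iter 4: u=0.867305  f(a)=+3.475e-12  f'(a)=-4.685e-01  a ← 22.077586 − (+3.475e-12/-4.685e-01) = 22.077586
converged: |Δa| < 1e-12 after 4 iterations
sag = a·(cosh(S/(2a)) − 1) = 22.077586·(cosh(0.867305) − 1) = 8.837314
T_max/T_min = cosh(S/(2a)) = 1.400284

a=22.078 sag=8.837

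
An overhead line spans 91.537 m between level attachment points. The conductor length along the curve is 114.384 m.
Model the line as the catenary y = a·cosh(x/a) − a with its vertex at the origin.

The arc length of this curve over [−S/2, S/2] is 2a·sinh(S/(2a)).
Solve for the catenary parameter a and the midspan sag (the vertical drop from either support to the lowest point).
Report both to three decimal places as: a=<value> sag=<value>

a=38.727 sag=30.343

seed: a₀ = √(S³/(24(L−S))) = √(91.537³/(24·22.847)) = 37.400275
iter 1: u=1.223748  f(a)=+1.773e+00  f'(a)=-1.415e+00  a ← 37.400275 − (+1.773e+00/-1.415e+00) = 38.653486
iter 2: u=1.184072  f(a)=+9.302e-02  f'(a)=-1.270e+00  a ← 38.653486 − (+9.302e-02/-1.270e+00) = 38.726734
iter 3: u=1.181832  f(a)=+2.874e-04  f'(a)=-1.262e+00  a ← 38.726734 − (+2.874e-04/-1.262e+00) = 38.726961
iter 4: u=1.181825  f(a)=+2.762e-09  f'(a)=-1.262e+00  a ← 38.726961 − (+2.762e-09/-1.262e+00) = 38.726961
iter 5: u=1.181825  f(a)=+0.000e+00  f'(a)=-1.262e+00  a ← 38.726961 − (+0.000e+00/-1.262e+00) = 38.726961
converged: |Δa| < 1e-12 after 5 iterations
sag = a·(cosh(S/(2a)) − 1) = 38.726961·(cosh(1.181825) − 1) = 30.343310
T_max/T_min = cosh(S/(2a)) = 1.783519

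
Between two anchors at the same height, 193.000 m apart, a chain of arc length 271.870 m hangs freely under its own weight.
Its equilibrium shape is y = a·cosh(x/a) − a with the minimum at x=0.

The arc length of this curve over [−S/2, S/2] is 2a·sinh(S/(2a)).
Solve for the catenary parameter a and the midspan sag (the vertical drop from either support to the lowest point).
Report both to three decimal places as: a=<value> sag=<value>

seed: a₀ = √(S³/(24(L−S))) = √(193.000³/(24·78.870)) = 61.627482
iter 1: u=1.565860  f(a)=+1.025e+01  f'(a)=-3.245e+00  a ← 61.627482 − (+1.025e+01/-3.245e+00) = 64.787505
iter 2: u=1.489485  f(a)=+8.414e-01  f'(a)=-2.732e+00  a ← 64.787505 − (+8.414e-01/-2.732e+00) = 65.095473
iter 3: u=1.482438  f(a)=+6.786e-03  f'(a)=-2.688e+00  a ← 65.095473 − (+6.786e-03/-2.688e+00) = 65.097998
iter 4: u=1.482380  f(a)=+4.492e-07  f'(a)=-2.688e+00  a ← 65.097998 − (+4.492e-07/-2.688e+00) = 65.097998
iter 5: u=1.482380  f(a)=-5.684e-14  f'(a)=-2.688e+00  a ← 65.097998 − (-5.684e-14/-2.688e+00) = 65.097998
converged: |Δa| < 1e-12 after 5 iterations
sag = a·(cosh(S/(2a)) − 1) = 65.097998·(cosh(1.482380) − 1) = 85.620526
T_max/T_min = cosh(S/(2a)) = 2.315256

a=65.098 sag=85.621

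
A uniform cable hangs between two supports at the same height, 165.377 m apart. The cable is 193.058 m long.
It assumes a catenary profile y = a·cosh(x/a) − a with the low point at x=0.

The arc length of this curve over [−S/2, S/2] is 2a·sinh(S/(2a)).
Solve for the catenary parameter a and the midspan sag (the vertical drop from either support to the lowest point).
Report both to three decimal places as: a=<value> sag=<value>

a=84.508 sag=43.786

seed: a₀ = √(S³/(24(L−S))) = √(165.377³/(24·27.681)) = 82.511818
iter 1: u=1.002141  f(a)=+1.424e+00  f'(a)=-7.408e-01  a ← 82.511818 − (+1.424e+00/-7.408e-01) = 84.433632
iter 2: u=0.979331  f(a)=+5.126e-02  f'(a)=-6.883e-01  a ← 84.433632 − (+5.126e-02/-6.883e-01) = 84.508100
iter 3: u=0.978468  f(a)=+7.194e-05  f'(a)=-6.864e-01  a ← 84.508100 − (+7.194e-05/-6.864e-01) = 84.508205
iter 4: u=0.978467  f(a)=+1.421e-10  f'(a)=-6.864e-01  a ← 84.508205 − (+1.421e-10/-6.864e-01) = 84.508205
iter 5: u=0.978467  f(a)=+5.684e-14  f'(a)=-6.864e-01  a ← 84.508205 − (+5.684e-14/-6.864e-01) = 84.508205
converged: |Δa| < 1e-12 after 5 iterations
sag = a·(cosh(S/(2a)) − 1) = 84.508205·(cosh(0.978467) − 1) = 43.786318
T_max/T_min = cosh(S/(2a)) = 1.518131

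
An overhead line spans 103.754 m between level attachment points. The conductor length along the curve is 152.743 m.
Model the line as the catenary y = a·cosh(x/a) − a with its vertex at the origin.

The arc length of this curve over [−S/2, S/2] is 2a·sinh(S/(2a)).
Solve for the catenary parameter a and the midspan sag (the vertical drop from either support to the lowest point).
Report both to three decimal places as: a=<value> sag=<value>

a=32.804 sag=50.315

seed: a₀ = √(S³/(24(L−S))) = √(103.754³/(24·48.989)) = 30.821400
iter 1: u=1.683149  f(a)=+7.426e+00  f'(a)=-4.176e+00  a ← 30.821400 − (+7.426e+00/-4.176e+00) = 32.599914
iter 2: u=1.591323  f(a)=+6.913e-01  f'(a)=-3.431e+00  a ← 32.599914 − (+6.913e-01/-3.431e+00) = 32.801384
iter 3: u=1.581549  f(a)=+7.348e-03  f'(a)=-3.359e+00  a ← 32.801384 − (+7.348e-03/-3.359e+00) = 32.803572
iter 4: u=1.581444  f(a)=+8.498e-07  f'(a)=-3.358e+00  a ← 32.803572 − (+8.498e-07/-3.358e+00) = 32.803572
iter 5: u=1.581444  f(a)=-2.842e-14  f'(a)=-3.358e+00  a ← 32.803572 − (-2.842e-14/-3.358e+00) = 32.803572
converged: |Δa| < 1e-12 after 5 iterations
sag = a·(cosh(S/(2a)) − 1) = 32.803572·(cosh(1.581444) − 1) = 50.314900
T_max/T_min = cosh(S/(2a)) = 2.533824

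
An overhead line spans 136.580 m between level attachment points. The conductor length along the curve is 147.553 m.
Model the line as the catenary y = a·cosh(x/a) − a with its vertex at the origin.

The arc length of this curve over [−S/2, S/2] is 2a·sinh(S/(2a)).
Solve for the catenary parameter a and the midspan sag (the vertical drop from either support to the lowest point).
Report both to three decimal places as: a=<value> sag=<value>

a=99.523 sag=24.363

seed: a₀ = √(S³/(24(L−S))) = √(136.580³/(24·10.973)) = 98.358603
iter 1: u=0.694296  f(a)=+2.675e-01  f'(a)=-2.341e-01  a ← 98.358603 − (+2.675e-01/-2.341e-01) = 99.501582
iter 2: u=0.686321  f(a)=+4.735e-03  f'(a)=-2.258e-01  a ← 99.501582 − (+4.735e-03/-2.258e-01) = 99.522547
iter 3: u=0.686176  f(a)=+1.542e-06  f'(a)=-2.257e-01  a ← 99.522547 − (+1.542e-06/-2.257e-01) = 99.522554
iter 4: u=0.686176  f(a)=+2.274e-13  f'(a)=-2.257e-01  a ← 99.522554 − (+2.274e-13/-2.257e-01) = 99.522554
converged: |Δa| < 1e-12 after 4 iterations
sag = a·(cosh(S/(2a)) − 1) = 99.522554·(cosh(0.686176) − 1) = 24.363324
T_max/T_min = cosh(S/(2a)) = 1.244802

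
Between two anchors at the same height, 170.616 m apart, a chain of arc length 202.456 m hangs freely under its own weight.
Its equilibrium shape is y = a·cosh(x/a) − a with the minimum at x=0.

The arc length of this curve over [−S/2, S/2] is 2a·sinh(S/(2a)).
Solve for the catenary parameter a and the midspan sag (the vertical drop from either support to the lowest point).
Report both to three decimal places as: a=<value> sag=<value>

seed: a₀ = √(S³/(24(L−S))) = √(170.616³/(24·31.840)) = 80.619014
iter 1: u=1.058162  f(a)=+1.831e+00  f'(a)=-8.819e-01  a ← 80.619014 − (+1.831e+00/-8.819e-01) = 82.694934
iter 2: u=1.031599  f(a)=+7.310e-02  f'(a)=-8.128e-01  a ← 82.694934 − (+7.310e-02/-8.128e-01) = 82.784871
iter 3: u=1.030478  f(a)=+1.273e-04  f'(a)=-8.100e-01  a ← 82.784871 − (+1.273e-04/-8.100e-01) = 82.785028
iter 4: u=1.030476  f(a)=+3.873e-10  f'(a)=-8.100e-01  a ← 82.785028 − (+3.873e-10/-8.100e-01) = 82.785028
iter 5: u=1.030476  f(a)=+0.000e+00  f'(a)=-8.100e-01  a ← 82.785028 − (+0.000e+00/-8.100e-01) = 82.785028
converged: |Δa| < 1e-12 after 5 iterations
sag = a·(cosh(S/(2a)) − 1) = 82.785028·(cosh(1.030476) − 1) = 47.983733
T_max/T_min = cosh(S/(2a)) = 1.579618

a=82.785 sag=47.984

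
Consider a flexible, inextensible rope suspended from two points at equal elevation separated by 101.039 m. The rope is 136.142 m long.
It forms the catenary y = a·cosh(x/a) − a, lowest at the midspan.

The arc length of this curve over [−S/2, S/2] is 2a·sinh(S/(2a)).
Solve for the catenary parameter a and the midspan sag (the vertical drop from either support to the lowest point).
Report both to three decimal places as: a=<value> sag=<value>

a=36.686 sag=40.642

seed: a₀ = √(S³/(24(L−S))) = √(101.039³/(24·35.103)) = 34.990957
iter 1: u=1.443787  f(a)=+3.846e+00  f'(a)=-2.457e+00  a ← 34.990957 − (+3.846e+00/-2.457e+00) = 36.556107
iter 2: u=1.381972  f(a)=+2.731e-01  f'(a)=-2.119e+00  a ← 36.556107 − (+2.731e-01/-2.119e+00) = 36.684954
iter 3: u=1.377118  f(a)=+1.610e-03  f'(a)=-2.094e+00  a ← 36.684954 − (+1.610e-03/-2.094e+00) = 36.685722
iter 4: u=1.377089  f(a)=+5.666e-08  f'(a)=-2.094e+00  a ← 36.685722 − (+5.666e-08/-2.094e+00) = 36.685722
iter 5: u=1.377089  f(a)=+2.842e-14  f'(a)=-2.094e+00  a ← 36.685722 − (+2.842e-14/-2.094e+00) = 36.685722
converged: |Δa| < 1e-12 after 5 iterations
sag = a·(cosh(S/(2a)) − 1) = 36.685722·(cosh(1.377089) − 1) = 40.641526
T_max/T_min = cosh(S/(2a)) = 2.107830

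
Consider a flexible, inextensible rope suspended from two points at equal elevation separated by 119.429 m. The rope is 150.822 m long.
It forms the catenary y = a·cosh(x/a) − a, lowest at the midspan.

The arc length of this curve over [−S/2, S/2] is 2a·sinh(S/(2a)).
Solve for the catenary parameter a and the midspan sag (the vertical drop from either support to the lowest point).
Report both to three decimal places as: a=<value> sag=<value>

seed: a₀ = √(S³/(24(L−S))) = √(119.429³/(24·31.393)) = 47.549140
iter 1: u=1.255848  f(a)=+2.571e+00  f'(a)=-1.541e+00  a ← 47.549140 − (+2.571e+00/-1.541e+00) = 49.217522
iter 2: u=1.213277  f(a)=+1.415e-01  f'(a)=-1.375e+00  a ← 49.217522 − (+1.415e-01/-1.375e+00) = 49.320395
iter 3: u=1.210747  f(a)=+4.839e-04  f'(a)=-1.366e+00  a ← 49.320395 − (+4.839e-04/-1.366e+00) = 49.320750
iter 4: u=1.210738  f(a)=+5.703e-09  f'(a)=-1.366e+00  a ← 49.320750 − (+5.703e-09/-1.366e+00) = 49.320750
iter 5: u=1.210738  f(a)=+5.684e-14  f'(a)=-1.366e+00  a ← 49.320750 − (+5.684e-14/-1.366e+00) = 49.320750
converged: |Δa| < 1e-12 after 5 iterations
sag = a·(cosh(S/(2a)) − 1) = 49.320750·(cosh(1.210738) − 1) = 40.786715
T_max/T_min = cosh(S/(2a)) = 1.826969

a=49.321 sag=40.787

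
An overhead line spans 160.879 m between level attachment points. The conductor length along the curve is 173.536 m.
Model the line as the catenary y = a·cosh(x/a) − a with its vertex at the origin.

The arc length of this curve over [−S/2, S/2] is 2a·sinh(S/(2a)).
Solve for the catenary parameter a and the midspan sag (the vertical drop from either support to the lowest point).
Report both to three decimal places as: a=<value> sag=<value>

a=118.436 sag=28.383

seed: a₀ = √(S³/(24(L−S))) = √(160.879³/(24·12.657)) = 117.078736
iter 1: u=0.687055  f(a)=+3.021e-01  f'(a)=-2.266e-01  a ← 117.078736 − (+3.021e-01/-2.266e-01) = 118.412019
iter 2: u=0.679319  f(a)=+5.238e-03  f'(a)=-2.188e-01  a ← 118.412019 − (+5.238e-03/-2.188e-01) = 118.435960
iter 3: u=0.679181  f(a)=+1.636e-06  f'(a)=-2.187e-01  a ← 118.435960 − (+1.636e-06/-2.187e-01) = 118.435967
iter 4: u=0.679181  f(a)=+1.421e-13  f'(a)=-2.187e-01  a ← 118.435967 − (+1.421e-13/-2.187e-01) = 118.435967
converged: |Δa| < 1e-12 after 4 iterations
sag = a·(cosh(S/(2a)) − 1) = 118.435967·(cosh(0.679181) − 1) = 28.382847
T_max/T_min = cosh(S/(2a)) = 1.239647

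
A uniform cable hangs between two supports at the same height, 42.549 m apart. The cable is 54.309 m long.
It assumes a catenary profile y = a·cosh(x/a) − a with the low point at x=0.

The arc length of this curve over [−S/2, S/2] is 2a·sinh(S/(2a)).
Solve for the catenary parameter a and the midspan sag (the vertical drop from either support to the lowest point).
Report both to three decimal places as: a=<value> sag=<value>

seed: a₀ = √(S³/(24(L−S))) = √(42.549³/(24·11.760)) = 16.520560
iter 1: u=1.287759  f(a)=+1.014e+00  f'(a)=-1.674e+00  a ← 16.520560 − (+1.014e+00/-1.674e+00) = 17.126520
iter 2: u=1.242196  f(a)=+5.849e-02  f'(a)=-1.486e+00  a ← 17.126520 − (+5.849e-02/-1.486e+00) = 17.165874
iter 3: u=1.239348  f(a)=+2.207e-04  f'(a)=-1.475e+00  a ← 17.165874 − (+2.207e-04/-1.475e+00) = 17.166024
iter 4: u=1.239338  f(a)=+3.169e-09  f'(a)=-1.475e+00  a ← 17.166024 − (+3.169e-09/-1.475e+00) = 17.166024
iter 5: u=1.239338  f(a)=+0.000e+00  f'(a)=-1.475e+00  a ← 17.166024 − (+0.000e+00/-1.475e+00) = 17.166024
converged: |Δa| < 1e-12 after 5 iterations
sag = a·(cosh(S/(2a)) − 1) = 17.166024·(cosh(1.239338) − 1) = 14.959344
T_max/T_min = cosh(S/(2a)) = 1.871451

a=17.166 sag=14.959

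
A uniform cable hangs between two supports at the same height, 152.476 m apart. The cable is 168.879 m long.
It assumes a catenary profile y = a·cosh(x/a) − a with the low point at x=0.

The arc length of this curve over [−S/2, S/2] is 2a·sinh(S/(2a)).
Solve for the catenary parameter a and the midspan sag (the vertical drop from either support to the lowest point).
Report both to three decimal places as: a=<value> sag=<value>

a=96.388 sag=31.755

seed: a₀ = √(S³/(24(L−S))) = √(152.476³/(24·16.403)) = 94.893174
iter 1: u=0.803409  f(a)=+5.376e-01  f'(a)=-3.686e-01  a ← 94.893174 − (+5.376e-01/-3.686e-01) = 96.351828
iter 2: u=0.791246  f(a)=+1.265e-02  f'(a)=-3.514e-01  a ← 96.351828 − (+1.265e-02/-3.514e-01) = 96.387817
iter 3: u=0.790951  f(a)=+7.372e-06  f'(a)=-3.510e-01  a ← 96.387817 − (+7.372e-06/-3.510e-01) = 96.387838
iter 4: u=0.790950  f(a)=+2.473e-12  f'(a)=-3.510e-01  a ← 96.387838 − (+2.473e-12/-3.510e-01) = 96.387838
converged: |Δa| < 1e-12 after 4 iterations
sag = a·(cosh(S/(2a)) − 1) = 96.387838·(cosh(0.790950) − 1) = 31.755225
T_max/T_min = cosh(S/(2a)) = 1.329453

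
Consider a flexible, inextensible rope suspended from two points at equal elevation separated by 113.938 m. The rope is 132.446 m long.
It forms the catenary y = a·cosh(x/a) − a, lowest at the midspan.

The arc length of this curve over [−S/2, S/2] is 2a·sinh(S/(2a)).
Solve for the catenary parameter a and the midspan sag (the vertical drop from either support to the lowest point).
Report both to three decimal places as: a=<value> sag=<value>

seed: a₀ = √(S³/(24(L−S))) = √(113.938³/(24·18.508)) = 57.705542
iter 1: u=0.987236  f(a)=+9.231e-01  f'(a)=-7.062e-01  a ← 57.705542 − (+9.231e-01/-7.062e-01) = 59.012742
iter 2: u=0.965368  f(a)=+3.230e-02  f'(a)=-6.576e-01  a ← 59.012742 − (+3.230e-02/-6.576e-01) = 59.061862
iter 3: u=0.964565  f(a)=+4.272e-05  f'(a)=-6.558e-01  a ← 59.061862 − (+4.272e-05/-6.558e-01) = 59.061927
iter 4: u=0.964564  f(a)=+7.495e-11  f'(a)=-6.558e-01  a ← 59.061927 − (+7.495e-11/-6.558e-01) = 59.061927
iter 5: u=0.964564  f(a)=+5.684e-14  f'(a)=-6.558e-01  a ← 59.061927 − (+5.684e-14/-6.558e-01) = 59.061927
converged: |Δa| < 1e-12 after 5 iterations
sag = a·(cosh(S/(2a)) − 1) = 59.061927·(cosh(0.964564) − 1) = 29.672491
T_max/T_min = cosh(S/(2a)) = 1.502396

a=59.062 sag=29.672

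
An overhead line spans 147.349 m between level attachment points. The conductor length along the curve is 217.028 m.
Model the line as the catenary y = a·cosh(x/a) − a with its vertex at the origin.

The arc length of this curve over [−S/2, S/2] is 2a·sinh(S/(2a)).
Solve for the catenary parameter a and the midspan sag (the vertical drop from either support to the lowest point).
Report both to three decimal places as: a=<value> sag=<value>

seed: a₀ = √(S³/(24(L−S))) = √(147.349³/(24·69.679)) = 43.738533
iter 1: u=1.684430  f(a)=+1.058e+01  f'(a)=-4.187e+00  a ← 43.738533 − (+1.058e+01/-4.187e+00) = 46.265509
iter 2: u=1.592428  f(a)=+9.862e-01  f'(a)=-3.440e+00  a ← 46.265509 − (+9.862e-01/-3.440e+00) = 46.552220
iter 3: u=1.582621  f(a)=+1.051e-02  f'(a)=-3.367e+00  a ← 46.552220 − (+1.051e-02/-3.367e+00) = 46.555342
iter 4: u=1.582514  f(a)=+1.223e-06  f'(a)=-3.366e+00  a ← 46.555342 − (+1.223e-06/-3.366e+00) = 46.555343
iter 5: u=1.582514  f(a)=-2.842e-14  f'(a)=-3.366e+00  a ← 46.555343 − (-2.842e-14/-3.366e+00) = 46.555343
converged: |Δa| < 1e-12 after 5 iterations
sag = a·(cosh(S/(2a)) − 1) = 46.555343·(cosh(1.582514) − 1) = 71.523818
T_max/T_min = cosh(S/(2a)) = 2.536318

a=46.555 sag=71.524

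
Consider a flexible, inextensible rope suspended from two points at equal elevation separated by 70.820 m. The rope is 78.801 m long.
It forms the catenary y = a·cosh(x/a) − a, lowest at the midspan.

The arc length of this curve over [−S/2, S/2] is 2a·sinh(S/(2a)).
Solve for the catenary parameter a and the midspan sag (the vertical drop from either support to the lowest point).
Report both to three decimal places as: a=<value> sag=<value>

seed: a₀ = √(S³/(24(L−S))) = √(70.820³/(24·7.981)) = 43.062537
iter 1: u=0.822292  f(a)=+2.742e-01  f'(a)=-3.963e-01  a ← 43.062537 − (+2.742e-01/-3.963e-01) = 43.754377
iter 2: u=0.809290  f(a)=+6.748e-03  f'(a)=-3.771e-01  a ← 43.754377 − (+6.748e-03/-3.771e-01) = 43.772273
iter 3: u=0.808960  f(a)=+4.315e-06  f'(a)=-3.766e-01  a ← 43.772273 − (+4.315e-06/-3.766e-01) = 43.772285
iter 4: u=0.808959  f(a)=+1.762e-12  f'(a)=-3.766e-01  a ← 43.772285 − (+1.762e-12/-3.766e-01) = 43.772285
converged: |Δa| < 1e-12 after 4 iterations
sag = a·(cosh(S/(2a)) − 1) = 43.772285·(cosh(0.808959) − 1) = 15.120943
T_max/T_min = cosh(S/(2a)) = 1.345446

a=43.772 sag=15.121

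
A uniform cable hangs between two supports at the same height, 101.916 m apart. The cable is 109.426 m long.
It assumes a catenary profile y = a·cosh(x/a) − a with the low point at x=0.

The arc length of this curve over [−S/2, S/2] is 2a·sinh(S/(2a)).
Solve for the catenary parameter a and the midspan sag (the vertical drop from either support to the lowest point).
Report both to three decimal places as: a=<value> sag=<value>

seed: a₀ = √(S³/(24(L−S))) = √(101.916³/(24·7.510)) = 76.636907
iter 1: u=0.664928  f(a)=+1.678e-01  f'(a)=-2.048e-01  a ← 76.636907 − (+1.678e-01/-2.048e-01) = 77.456165
iter 2: u=0.657895  f(a)=+2.728e-03  f'(a)=-1.982e-01  a ← 77.456165 − (+2.728e-03/-1.982e-01) = 77.469932
iter 3: u=0.657778  f(a)=+7.480e-07  f'(a)=-1.981e-01  a ← 77.469932 − (+7.480e-07/-1.981e-01) = 77.469936
iter 4: u=0.657778  f(a)=+5.684e-14  f'(a)=-1.981e-01  a ← 77.469936 − (+5.684e-14/-1.981e-01) = 77.469936
converged: |Δa| < 1e-12 after 4 iterations
sag = a·(cosh(S/(2a)) − 1) = 77.469936·(cosh(0.657778) − 1) = 17.372583
T_max/T_min = cosh(S/(2a)) = 1.224249

a=77.470 sag=17.373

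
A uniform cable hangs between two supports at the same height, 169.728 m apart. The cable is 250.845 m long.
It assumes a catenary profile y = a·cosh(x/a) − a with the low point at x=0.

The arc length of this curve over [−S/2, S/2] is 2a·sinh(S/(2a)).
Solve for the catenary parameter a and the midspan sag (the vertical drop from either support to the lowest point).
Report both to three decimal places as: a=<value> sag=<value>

seed: a₀ = √(S³/(24(L−S))) = √(169.728³/(24·81.117)) = 50.115109
iter 1: u=1.693382  f(a)=+1.246e+01  f'(a)=-4.266e+00  a ← 50.115109 − (+1.246e+01/-4.266e+00) = 53.035274
iter 2: u=1.600143  f(a)=+1.172e+00  f'(a)=-3.498e+00  a ← 53.035274 − (+1.172e+00/-3.498e+00) = 53.370275
iter 3: u=1.590099  f(a)=+1.275e-02  f'(a)=-3.422e+00  a ← 53.370275 − (+1.275e-02/-3.422e+00) = 53.373999
iter 4: u=1.589988  f(a)=+1.544e-06  f'(a)=-3.421e+00  a ← 53.373999 − (+1.544e-06/-3.421e+00) = 53.374000
iter 5: u=1.589988  f(a)=+2.842e-14  f'(a)=-3.421e+00  a ← 53.374000 − (+2.842e-14/-3.421e+00) = 53.374000
converged: |Δa| < 1e-12 after 5 iterations
sag = a·(cosh(S/(2a)) − 1) = 53.374000·(cosh(1.589988) − 1) = 82.932960
T_max/T_min = cosh(S/(2a)) = 2.553808

a=53.374 sag=82.933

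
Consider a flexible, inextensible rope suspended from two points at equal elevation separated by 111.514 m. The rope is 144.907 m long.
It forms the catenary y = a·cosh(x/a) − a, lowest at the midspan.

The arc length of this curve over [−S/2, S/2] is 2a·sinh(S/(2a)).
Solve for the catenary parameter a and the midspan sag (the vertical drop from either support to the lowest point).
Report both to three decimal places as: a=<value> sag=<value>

a=43.350 sag=41.082

seed: a₀ = √(S³/(24(L−S))) = √(111.514³/(24·33.393)) = 41.596879
iter 1: u=1.340413  f(a)=+3.131e+00  f'(a)=-1.913e+00  a ← 41.596879 − (+3.131e+00/-1.913e+00) = 43.233676
iter 2: u=1.289666  f(a)=+1.943e-01  f'(a)=-1.682e+00  a ← 43.233676 − (+1.943e-01/-1.682e+00) = 43.349174
iter 3: u=1.286230  f(a)=+8.578e-04  f'(a)=-1.668e+00  a ← 43.349174 − (+8.578e-04/-1.668e+00) = 43.349688
iter 4: u=1.286215  f(a)=+1.688e-08  f'(a)=-1.668e+00  a ← 43.349688 − (+1.688e-08/-1.668e+00) = 43.349688
iter 5: u=1.286215  f(a)=-2.842e-14  f'(a)=-1.668e+00  a ← 43.349688 − (-2.842e-14/-1.668e+00) = 43.349688
converged: |Δa| < 1e-12 after 5 iterations
sag = a·(cosh(S/(2a)) − 1) = 43.349688·(cosh(1.286215) − 1) = 41.081971
T_max/T_min = cosh(S/(2a)) = 1.947688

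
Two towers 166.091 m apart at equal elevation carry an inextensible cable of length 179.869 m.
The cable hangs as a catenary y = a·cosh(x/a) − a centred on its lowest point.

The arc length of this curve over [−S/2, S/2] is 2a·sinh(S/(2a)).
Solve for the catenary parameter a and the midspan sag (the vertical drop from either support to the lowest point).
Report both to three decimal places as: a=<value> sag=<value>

seed: a₀ = √(S³/(24(L−S))) = √(166.091³/(24·13.778)) = 117.711919
iter 1: u=0.705498  f(a)=+3.470e-01  f'(a)=-2.460e-01  a ← 117.711919 − (+3.470e-01/-2.460e-01) = 119.122633
iter 2: u=0.697143  f(a)=+6.336e-03  f'(a)=-2.370e-01  a ← 119.122633 − (+6.336e-03/-2.370e-01) = 119.149362
iter 3: u=0.696987  f(a)=+2.200e-06  f'(a)=-2.369e-01  a ← 119.149362 − (+2.200e-06/-2.369e-01) = 119.149371
iter 4: u=0.696986  f(a)=+2.558e-13  f'(a)=-2.369e-01  a ← 119.149371 − (+2.558e-13/-2.369e-01) = 119.149371
converged: |Δa| < 1e-12 after 4 iterations
sag = a·(cosh(S/(2a)) − 1) = 119.149371·(cosh(0.696986) − 1) = 30.131528
T_max/T_min = cosh(S/(2a)) = 1.252889

a=119.149 sag=30.132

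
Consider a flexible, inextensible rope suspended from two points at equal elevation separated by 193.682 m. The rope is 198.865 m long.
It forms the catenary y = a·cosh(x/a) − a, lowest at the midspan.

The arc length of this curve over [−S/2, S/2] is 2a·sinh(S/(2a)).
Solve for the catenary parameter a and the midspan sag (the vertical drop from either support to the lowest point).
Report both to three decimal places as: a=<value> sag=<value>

a=242.642 sag=19.583

seed: a₀ = √(S³/(24(L−S))) = √(193.682³/(24·5.183)) = 241.678305
iter 1: u=0.400702  f(a)=+4.177e-02  f'(a)=-4.358e-02  a ← 241.678305 − (+4.177e-02/-4.358e-02) = 242.636656
iter 2: u=0.399119  f(a)=+2.498e-04  f'(a)=-4.306e-02  a ← 242.636656 − (+2.498e-04/-4.306e-02) = 242.642455
iter 3: u=0.399110  f(a)=+9.049e-09  f'(a)=-4.306e-02  a ← 242.642455 − (+9.049e-09/-4.306e-02) = 242.642455
iter 4: u=0.399110  f(a)=+0.000e+00  f'(a)=-4.306e-02  a ← 242.642455 − (+0.000e+00/-4.306e-02) = 242.642455
converged: |Δa| < 1e-12 after 4 iterations
sag = a·(cosh(S/(2a)) − 1) = 242.642455·(cosh(0.399110) − 1) = 19.582988
T_max/T_min = cosh(S/(2a)) = 1.080707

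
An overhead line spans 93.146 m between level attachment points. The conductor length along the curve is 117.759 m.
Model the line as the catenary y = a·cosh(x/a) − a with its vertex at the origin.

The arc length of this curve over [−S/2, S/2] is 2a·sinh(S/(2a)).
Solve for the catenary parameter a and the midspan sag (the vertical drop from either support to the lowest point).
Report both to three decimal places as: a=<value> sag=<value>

a=38.373 sag=31.907

seed: a₀ = √(S³/(24(L−S))) = √(93.146³/(24·24.613)) = 36.987793
iter 1: u=1.259145  f(a)=+2.026e+00  f'(a)=-1.554e+00  a ← 36.987793 − (+2.026e+00/-1.554e+00) = 38.291650
iter 2: u=1.216270  f(a)=+1.121e-01  f'(a)=-1.387e+00  a ← 38.291650 − (+1.121e-01/-1.387e+00) = 38.372484
iter 3: u=1.213708  f(a)=+3.873e-04  f'(a)=-1.377e+00  a ← 38.372484 − (+3.873e-04/-1.377e+00) = 38.372765
iter 4: u=1.213699  f(a)=+4.660e-09  f'(a)=-1.377e+00  a ← 38.372765 − (+4.660e-09/-1.377e+00) = 38.372765
iter 5: u=1.213699  f(a)=-4.263e-14  f'(a)=-1.377e+00  a ← 38.372765 − (-4.263e-14/-1.377e+00) = 38.372765
converged: |Δa| < 1e-12 after 5 iterations
sag = a·(cosh(S/(2a)) − 1) = 38.372765·(cosh(1.213699) − 1) = 31.907137
T_max/T_min = cosh(S/(2a)) = 1.831505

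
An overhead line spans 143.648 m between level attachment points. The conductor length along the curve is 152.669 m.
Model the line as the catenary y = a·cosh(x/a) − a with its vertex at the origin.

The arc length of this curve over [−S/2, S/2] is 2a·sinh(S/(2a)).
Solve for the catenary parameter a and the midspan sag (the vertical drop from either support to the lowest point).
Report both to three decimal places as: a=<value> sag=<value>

a=118.095 sag=22.523

seed: a₀ = √(S³/(24(L−S))) = √(143.648³/(24·9.021)) = 117.008231
iter 1: u=0.613837  f(a)=+1.715e-01  f'(a)=-1.601e-01  a ← 117.008231 − (+1.715e-01/-1.601e-01) = 118.079466
iter 2: u=0.608268  f(a)=+2.384e-03  f'(a)=-1.557e-01  a ← 118.079466 − (+2.384e-03/-1.557e-01) = 118.094779
iter 3: u=0.608189  f(a)=+4.749e-07  f'(a)=-1.556e-01  a ← 118.094779 − (+4.749e-07/-1.556e-01) = 118.094782
iter 4: u=0.608189  f(a)=+2.842e-14  f'(a)=-1.556e-01  a ← 118.094782 − (+2.842e-14/-1.556e-01) = 118.094782
converged: |Δa| < 1e-12 after 4 iterations
sag = a·(cosh(S/(2a)) − 1) = 118.094782·(cosh(0.608189) − 1) = 22.522903
T_max/T_min = cosh(S/(2a)) = 1.190719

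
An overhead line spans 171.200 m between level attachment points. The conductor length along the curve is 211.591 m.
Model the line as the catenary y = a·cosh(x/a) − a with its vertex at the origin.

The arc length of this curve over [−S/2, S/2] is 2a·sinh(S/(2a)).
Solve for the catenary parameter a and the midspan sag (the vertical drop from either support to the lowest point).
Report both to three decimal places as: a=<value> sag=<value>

a=74.365 sag=54.952

seed: a₀ = √(S³/(24(L−S))) = √(171.200³/(24·40.391)) = 71.946176
iter 1: u=1.189778  f(a)=+2.957e+00  f'(a)=-1.290e+00  a ← 71.946176 − (+2.957e+00/-1.290e+00) = 74.238490
iter 2: u=1.153041  f(a)=+1.472e-01  f'(a)=-1.164e+00  a ← 74.238490 − (+1.472e-01/-1.164e+00) = 74.364908
iter 3: u=1.151081  f(a)=+4.071e-04  f'(a)=-1.158e+00  a ← 74.364908 − (+4.071e-04/-1.158e+00) = 74.365260
iter 4: u=1.151075  f(a)=+3.133e-09  f'(a)=-1.158e+00  a ← 74.365260 − (+3.133e-09/-1.158e+00) = 74.365260
iter 5: u=1.151075  f(a)=-2.842e-14  f'(a)=-1.158e+00  a ← 74.365260 − (-2.842e-14/-1.158e+00) = 74.365260
converged: |Δa| < 1e-12 after 5 iterations
sag = a·(cosh(S/(2a)) − 1) = 74.365260·(cosh(1.151075) − 1) = 54.951714
T_max/T_min = cosh(S/(2a)) = 1.738943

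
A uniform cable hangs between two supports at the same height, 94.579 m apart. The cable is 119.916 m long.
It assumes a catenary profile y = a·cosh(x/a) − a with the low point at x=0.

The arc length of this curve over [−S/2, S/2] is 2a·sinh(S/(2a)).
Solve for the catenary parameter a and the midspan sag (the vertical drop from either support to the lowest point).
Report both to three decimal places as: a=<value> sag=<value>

a=38.715 sag=32.656

seed: a₀ = √(S³/(24(L−S))) = √(94.579³/(24·25.337)) = 37.300002
iter 1: u=1.267815  f(a)=+2.116e+00  f'(a)=-1.590e+00  a ← 37.300002 − (+2.116e+00/-1.590e+00) = 38.630940
iter 2: u=1.224135  f(a)=+1.185e-01  f'(a)=-1.416e+00  a ← 38.630940 − (+1.185e-01/-1.416e+00) = 38.714631
iter 3: u=1.221489  f(a)=+4.208e-04  f'(a)=-1.406e+00  a ← 38.714631 − (+4.208e-04/-1.406e+00) = 38.714930
iter 4: u=1.221480  f(a)=+5.343e-09  f'(a)=-1.406e+00  a ← 38.714930 − (+5.343e-09/-1.406e+00) = 38.714930
iter 5: u=1.221480  f(a)=+0.000e+00  f'(a)=-1.406e+00  a ← 38.714930 − (+0.000e+00/-1.406e+00) = 38.714930
converged: |Δa| < 1e-12 after 5 iterations
sag = a·(cosh(S/(2a)) − 1) = 38.714930·(cosh(1.221480) − 1) = 32.655985
T_max/T_min = cosh(S/(2a)) = 1.843498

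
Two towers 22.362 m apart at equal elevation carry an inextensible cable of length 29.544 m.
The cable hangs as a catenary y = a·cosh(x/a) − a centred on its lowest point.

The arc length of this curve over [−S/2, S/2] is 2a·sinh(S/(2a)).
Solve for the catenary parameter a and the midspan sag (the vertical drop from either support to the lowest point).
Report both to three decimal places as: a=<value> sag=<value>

seed: a₀ = √(S³/(24(L−S))) = √(22.362³/(24·7.182)) = 8.054483
iter 1: u=1.388171  f(a)=+7.246e-01  f'(a)=-2.152e+00  a ← 8.054483 − (+7.246e-01/-2.152e+00) = 8.391270
iter 2: u=1.332456  f(a)=+4.793e-02  f'(a)=-1.875e+00  a ← 8.391270 − (+4.793e-02/-1.875e+00) = 8.416824
iter 3: u=1.328411  f(a)=+2.425e-04  f'(a)=-1.857e+00  a ← 8.416824 − (+2.425e-04/-1.857e+00) = 8.416955
iter 4: u=1.328390  f(a)=+6.278e-09  f'(a)=-1.856e+00  a ← 8.416955 − (+6.278e-09/-1.856e+00) = 8.416955
iter 5: u=1.328390  f(a)=+3.553e-15  f'(a)=-1.856e+00  a ← 8.416955 − (+3.553e-15/-1.856e+00) = 8.416955
converged: |Δa| < 1e-12 after 5 iterations
sag = a·(cosh(S/(2a)) − 1) = 8.416955·(cosh(1.328390) − 1) = 8.584725
T_max/T_min = cosh(S/(2a)) = 2.019932

a=8.417 sag=8.585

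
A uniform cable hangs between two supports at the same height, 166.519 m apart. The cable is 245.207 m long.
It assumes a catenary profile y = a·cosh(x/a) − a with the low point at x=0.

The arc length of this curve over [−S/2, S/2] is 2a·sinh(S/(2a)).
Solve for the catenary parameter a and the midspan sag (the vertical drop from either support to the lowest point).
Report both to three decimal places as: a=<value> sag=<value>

seed: a₀ = √(S³/(24(L−S))) = √(166.519³/(24·78.688)) = 49.446530
iter 1: u=1.683829  f(a)=+1.194e+01  f'(a)=-4.181e+00  a ← 49.446530 − (+1.194e+01/-4.181e+00) = 52.301642
iter 2: u=1.591910  f(a)=+1.112e+00  f'(a)=-3.436e+00  a ← 52.301642 − (+1.112e+00/-3.436e+00) = 52.625342
iter 3: u=1.582118  f(a)=+1.184e-02  f'(a)=-3.363e+00  a ← 52.625342 − (+1.184e-02/-3.363e+00) = 52.628862
iter 4: u=1.582012  f(a)=+1.373e-06  f'(a)=-3.362e+00  a ← 52.628862 − (+1.373e-06/-3.362e+00) = 52.628863
iter 5: u=1.582012  f(a)=-5.684e-14  f'(a)=-3.362e+00  a ← 52.628863 − (-5.684e-14/-3.362e+00) = 52.628863
converged: |Δa| < 1e-12 after 5 iterations
sag = a·(cosh(S/(2a)) − 1) = 52.628863·(cosh(1.582012) − 1) = 80.793082
T_max/T_min = cosh(S/(2a)) = 2.535148

a=52.629 sag=80.793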